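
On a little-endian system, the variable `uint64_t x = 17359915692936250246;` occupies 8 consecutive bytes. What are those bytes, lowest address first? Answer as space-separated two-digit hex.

86 C3 31 90 58 CF EA F0

17359915692936250246 in hexadecimal, padded to 64 bits, is 0xF0EACF589031C386.
Split into bytes (most-significant first): F0 EA CF 58 90 31 C3 86.
Little-endian: lowest address holds the least-significant byte.
So at ascending addresses the bytes are 86 C3 31 90 58 CF EA F0.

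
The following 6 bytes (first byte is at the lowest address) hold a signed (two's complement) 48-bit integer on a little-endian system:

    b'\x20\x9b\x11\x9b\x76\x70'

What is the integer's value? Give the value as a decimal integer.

123654710074144

In little-endian order the low byte comes first in memory.
Reassemble most-significant byte first: 70 76 9B 11 9B 20 → 0x70769B119B20.
0x70769B119B20 = 123654710074144.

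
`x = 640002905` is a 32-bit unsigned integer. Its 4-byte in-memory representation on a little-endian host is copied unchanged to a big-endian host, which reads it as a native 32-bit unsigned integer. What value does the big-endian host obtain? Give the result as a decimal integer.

1504388390

640002905 in 32-bit hexadecimal is 0x2625AB59.
Stored little-endian, the bytes at ascending addresses are 59 AB 25 26.
Read back as big-endian, the last byte is least significant, giving 0x59AB2526.
0x59AB2526 = 1504388390.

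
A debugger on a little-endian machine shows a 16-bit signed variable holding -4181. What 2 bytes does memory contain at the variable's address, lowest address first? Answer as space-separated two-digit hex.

Two's complement of -4181 in 16 bits: 4181 = 0x1055; invert → 0xEFAA; add 1 → 0xEFAB.
Split into bytes (most-significant first): EF AB.
Little-endian stores the least-significant byte at the lowest address.
So at ascending addresses the bytes are AB EF.

AB EF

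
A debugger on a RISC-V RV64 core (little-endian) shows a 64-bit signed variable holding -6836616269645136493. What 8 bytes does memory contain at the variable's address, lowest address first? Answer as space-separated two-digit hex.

93 3D 25 86 B9 75 1F A1

Two's complement of -6836616269645136493 in 64 bits: 6836616269645136493 = 0x5EE08A4679DAC26D; invert → 0xA11F75B986253D92; add 1 → 0xA11F75B986253D93.
Split into bytes (most-significant first): A1 1F 75 B9 86 25 3D 93.
Little-endian: lowest address holds the least-significant byte.
So at ascending addresses the bytes are 93 3D 25 86 B9 75 1F A1.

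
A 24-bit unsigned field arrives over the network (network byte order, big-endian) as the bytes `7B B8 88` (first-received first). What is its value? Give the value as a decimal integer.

8108168

Big-endian: lowest address holds the most-significant byte.
The bytes are already most-significant first: 0x7BB888.
0x7BB888 = 8108168.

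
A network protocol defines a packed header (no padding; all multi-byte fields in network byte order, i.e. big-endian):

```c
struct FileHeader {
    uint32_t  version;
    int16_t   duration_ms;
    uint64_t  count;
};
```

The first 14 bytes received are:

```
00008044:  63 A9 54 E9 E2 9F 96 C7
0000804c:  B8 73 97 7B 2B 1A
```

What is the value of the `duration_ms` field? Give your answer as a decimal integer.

-7521

`duration_ms` follows `version` (4 bytes), so it starts at byte offset 4 and occupies 2 bytes.
Bytes at offsets 4..5: E2 9F.
Big-endian: lowest address holds the most-significant byte.
The bytes are already most-significant first: 0xE29F.
Top bit is set, so as a signed 16-bit value this is 0xE29F − 2^16 = -7521.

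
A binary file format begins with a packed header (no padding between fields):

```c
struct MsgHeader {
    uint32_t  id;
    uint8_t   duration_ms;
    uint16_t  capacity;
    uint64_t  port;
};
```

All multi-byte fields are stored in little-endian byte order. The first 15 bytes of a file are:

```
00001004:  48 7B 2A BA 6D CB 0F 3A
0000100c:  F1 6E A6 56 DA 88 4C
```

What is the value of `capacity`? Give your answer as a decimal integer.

4043

`capacity` follows `id` (4 B), `duration_ms` (1 B), so it starts at offset 4 + 1 = 5 and occupies 2 bytes.
Bytes at offsets 5..6: CB 0F.
Little-endian: lowest address holds the least-significant byte.
Reassemble most-significant byte first: 0F CB → 0x0FCB.
0x0FCB = 4043.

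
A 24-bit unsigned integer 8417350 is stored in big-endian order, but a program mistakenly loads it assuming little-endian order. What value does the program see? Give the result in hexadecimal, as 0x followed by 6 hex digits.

0x467080

8417350 in 24-bit hexadecimal is 0x807046.
Stored big-endian, the bytes at ascending addresses are 80 70 46.
Read back as little-endian, the first byte is least significant, giving 0x467080.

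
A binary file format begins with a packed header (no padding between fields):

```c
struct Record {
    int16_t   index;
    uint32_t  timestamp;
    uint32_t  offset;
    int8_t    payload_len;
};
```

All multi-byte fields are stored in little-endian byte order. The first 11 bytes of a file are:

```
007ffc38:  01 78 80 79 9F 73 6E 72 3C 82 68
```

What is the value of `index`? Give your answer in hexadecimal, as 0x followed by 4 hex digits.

0x7801

`index` is the first field, at byte offset 0, occupying 2 bytes.
Bytes at offsets 0..1: 01 78.
In little-endian order the low byte comes first in memory.
Reassemble most-significant byte first: 78 01 → 0x7801.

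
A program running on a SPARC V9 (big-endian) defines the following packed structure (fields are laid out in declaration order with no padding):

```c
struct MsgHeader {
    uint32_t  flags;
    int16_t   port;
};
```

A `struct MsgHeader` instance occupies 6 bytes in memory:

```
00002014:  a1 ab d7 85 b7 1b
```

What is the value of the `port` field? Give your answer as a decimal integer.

`port` follows `flags` (4 bytes), so it starts at byte offset 4 and occupies 2 bytes.
Bytes at offsets 4..5: B7 1B.
In big-endian order the high byte comes first in memory.
The bytes are already most-significant first: 0xB71B.
Top bit is set, so as a signed 16-bit value this is 0xB71B − 2^16 = -18661.

-18661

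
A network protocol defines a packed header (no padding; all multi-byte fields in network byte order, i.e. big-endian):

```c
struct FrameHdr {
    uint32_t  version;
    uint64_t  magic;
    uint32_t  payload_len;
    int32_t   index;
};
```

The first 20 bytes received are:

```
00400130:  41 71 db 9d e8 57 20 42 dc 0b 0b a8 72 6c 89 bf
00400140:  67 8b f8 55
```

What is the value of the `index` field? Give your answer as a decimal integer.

`index` follows `version` (4 B), `magic` (8 B), `payload_len` (4 B), so it starts at offset 4 + 8 + 4 = 16 and occupies 4 bytes.
Bytes at offsets 16..19: 67 8B F8 55.
In big-endian order the high byte comes first in memory.
The bytes are already most-significant first: 0x678BF855.
0x678BF855 = 1737226325.

1737226325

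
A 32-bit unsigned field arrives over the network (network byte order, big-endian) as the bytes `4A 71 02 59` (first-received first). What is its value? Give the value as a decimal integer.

1248920153

Big-endian stores the most-significant byte at the lowest address.
The bytes are already most-significant first: 0x4A710259.
0x4A710259 = 1248920153.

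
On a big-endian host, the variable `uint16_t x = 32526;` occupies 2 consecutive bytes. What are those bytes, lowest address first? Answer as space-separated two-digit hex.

7F 0E

32526 in hexadecimal, padded to 16 bits, is 0x7F0E.
Split into bytes (most-significant first): 7F 0E.
Big-endian: lowest address holds the most-significant byte.
So the memory order matches the most-significant-first order: 7F 0E.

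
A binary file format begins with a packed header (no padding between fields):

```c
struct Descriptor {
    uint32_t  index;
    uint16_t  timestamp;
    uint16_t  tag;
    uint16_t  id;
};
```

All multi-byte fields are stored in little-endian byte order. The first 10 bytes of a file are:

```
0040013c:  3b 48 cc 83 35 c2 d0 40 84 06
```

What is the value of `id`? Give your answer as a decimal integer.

1668

`id` follows `index` (4 B), `timestamp` (2 B), `tag` (2 B), so it starts at offset 4 + 2 + 2 = 8 and occupies 2 bytes.
Bytes at offsets 8..9: 84 06.
In little-endian order the low byte comes first in memory.
Reassemble most-significant byte first: 06 84 → 0x0684.
0x0684 = 1668.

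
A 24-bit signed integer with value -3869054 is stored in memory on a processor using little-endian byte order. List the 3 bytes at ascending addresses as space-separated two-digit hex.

Two's complement of -3869054 in 24 bits: 3869054 = 0x3B097E; invert → 0xC4F681; add 1 → 0xC4F682.
Split into bytes (most-significant first): C4 F6 82.
Little-endian stores the least-significant byte at the lowest address.
So at ascending addresses the bytes are 82 F6 C4.

82 F6 C4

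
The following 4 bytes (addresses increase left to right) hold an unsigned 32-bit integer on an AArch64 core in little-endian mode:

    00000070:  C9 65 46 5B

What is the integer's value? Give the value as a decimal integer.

1531340233

Little-endian stores the least-significant byte at the lowest address.
Reassemble most-significant byte first: 5B 46 65 C9 → 0x5B4665C9.
0x5B4665C9 = 1531340233.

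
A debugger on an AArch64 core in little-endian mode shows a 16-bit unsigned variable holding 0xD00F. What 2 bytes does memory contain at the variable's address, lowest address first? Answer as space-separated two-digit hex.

0F D0

Split into bytes (most-significant first): D0 0F.
In little-endian order the low byte comes first in memory.
So at ascending addresses the bytes are 0F D0.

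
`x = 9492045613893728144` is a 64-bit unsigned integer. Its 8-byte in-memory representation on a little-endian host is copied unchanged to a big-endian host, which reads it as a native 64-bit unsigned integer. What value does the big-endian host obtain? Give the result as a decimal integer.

10428068303598893699

9492045613893728144 in 64-bit hexadecimal is 0x83BA8531DFF0B790.
Stored little-endian, the bytes at ascending addresses are 90 B7 F0 DF 31 85 BA 83.
Read back as big-endian, the last byte is least significant, giving 0x90B7F0DF3185BA83.
0x90B7F0DF3185BA83 = 10428068303598893699.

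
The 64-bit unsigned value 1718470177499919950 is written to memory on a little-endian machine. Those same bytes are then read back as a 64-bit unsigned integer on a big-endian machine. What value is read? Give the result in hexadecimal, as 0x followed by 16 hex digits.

0x4E36FC86853BD917

1718470177499919950 in 64-bit hexadecimal is 0x17D93B8586FC364E.
Stored little-endian, the bytes at ascending addresses are 4E 36 FC 86 85 3B D9 17.
Read back as big-endian, the last byte is least significant, giving 0x4E36FC86853BD917.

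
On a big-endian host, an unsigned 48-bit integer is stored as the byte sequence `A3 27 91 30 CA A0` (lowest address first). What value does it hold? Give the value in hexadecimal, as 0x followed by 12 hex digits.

0xA3279130CAA0

Big-endian: lowest address holds the most-significant byte.
The bytes are already most-significant first: 0xA3279130CAA0.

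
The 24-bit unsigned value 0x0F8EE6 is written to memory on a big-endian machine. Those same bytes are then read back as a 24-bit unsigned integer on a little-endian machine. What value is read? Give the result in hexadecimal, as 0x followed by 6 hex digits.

0xE68E0F

Stored big-endian, the bytes at ascending addresses are 0F 8E E6.
Read back as little-endian, the first byte is least significant, giving 0xE68E0F.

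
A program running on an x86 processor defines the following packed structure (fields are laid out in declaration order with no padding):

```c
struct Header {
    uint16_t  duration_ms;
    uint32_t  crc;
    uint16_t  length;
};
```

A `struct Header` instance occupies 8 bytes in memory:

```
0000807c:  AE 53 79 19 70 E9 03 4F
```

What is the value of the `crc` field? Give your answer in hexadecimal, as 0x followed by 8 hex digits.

`crc` follows `duration_ms` (2 bytes), so it starts at byte offset 2 and occupies 4 bytes.
Bytes at offsets 2..5: 79 19 70 E9.
Little-endian stores the least-significant byte at the lowest address.
Reassemble most-significant byte first: E9 70 19 79 → 0xE9701979.

0xE9701979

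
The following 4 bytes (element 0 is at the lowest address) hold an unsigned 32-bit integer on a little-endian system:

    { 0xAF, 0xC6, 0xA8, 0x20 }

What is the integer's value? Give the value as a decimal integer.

Little-endian stores the least-significant byte at the lowest address.
Reassemble most-significant byte first: 20 A8 C6 AF → 0x20A8C6AF.
0x20A8C6AF = 547931823.

547931823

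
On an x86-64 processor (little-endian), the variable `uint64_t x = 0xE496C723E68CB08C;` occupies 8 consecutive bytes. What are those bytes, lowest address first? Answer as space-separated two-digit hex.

Split into bytes (most-significant first): E4 96 C7 23 E6 8C B0 8C.
Little-endian stores the least-significant byte at the lowest address.
So at ascending addresses the bytes are 8C B0 8C E6 23 C7 96 E4.

8C B0 8C E6 23 C7 96 E4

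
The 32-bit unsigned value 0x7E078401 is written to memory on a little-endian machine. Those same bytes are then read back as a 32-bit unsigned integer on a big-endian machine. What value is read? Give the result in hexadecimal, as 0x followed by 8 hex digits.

Stored little-endian, the bytes at ascending addresses are 01 84 07 7E.
Read back as big-endian, the last byte is least significant, giving 0x0184077E.

0x0184077E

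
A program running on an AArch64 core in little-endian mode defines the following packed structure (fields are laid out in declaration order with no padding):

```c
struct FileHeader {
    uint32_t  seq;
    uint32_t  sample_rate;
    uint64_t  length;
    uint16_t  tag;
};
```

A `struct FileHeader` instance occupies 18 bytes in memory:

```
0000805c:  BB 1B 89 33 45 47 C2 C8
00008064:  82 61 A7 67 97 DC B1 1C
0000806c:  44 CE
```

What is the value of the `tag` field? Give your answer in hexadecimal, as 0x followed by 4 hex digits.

`tag` follows `seq` (4 B), `sample_rate` (4 B), `length` (8 B), so it starts at offset 4 + 4 + 8 = 16 and occupies 2 bytes.
Bytes at offsets 16..17: 44 CE.
Little-endian stores the least-significant byte at the lowest address.
Reassemble most-significant byte first: CE 44 → 0xCE44.

0xCE44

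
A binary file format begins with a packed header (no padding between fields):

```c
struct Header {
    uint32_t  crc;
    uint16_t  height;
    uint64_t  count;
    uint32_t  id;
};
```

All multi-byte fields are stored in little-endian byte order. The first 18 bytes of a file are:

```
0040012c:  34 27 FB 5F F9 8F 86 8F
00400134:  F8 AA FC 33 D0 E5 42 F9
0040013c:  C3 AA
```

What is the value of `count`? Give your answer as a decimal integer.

`count` follows `crc` (4 B), `height` (2 B), so it starts at offset 4 + 2 = 6 and occupies 8 bytes.
Bytes at offsets 6..13: 86 8F F8 AA FC 33 D0 E5.
Little-endian stores the least-significant byte at the lowest address.
Reassemble most-significant byte first: E5 D0 33 FC AA F8 8F 86 → 0xE5D033FCAAF88F86.
0xE5D033FCAAF88F86 = 16559792990134505350.

16559792990134505350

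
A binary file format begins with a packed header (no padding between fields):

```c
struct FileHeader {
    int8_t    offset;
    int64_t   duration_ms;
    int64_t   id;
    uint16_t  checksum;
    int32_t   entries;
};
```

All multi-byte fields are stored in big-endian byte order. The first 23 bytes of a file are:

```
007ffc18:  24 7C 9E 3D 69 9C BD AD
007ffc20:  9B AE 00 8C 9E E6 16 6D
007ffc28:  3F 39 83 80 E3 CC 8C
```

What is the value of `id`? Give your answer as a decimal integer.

-5908568097017139905

`id` follows `offset` (1 B), `duration_ms` (8 B), so it starts at offset 1 + 8 = 9 and occupies 8 bytes.
Bytes at offsets 9..16: AE 00 8C 9E E6 16 6D 3F.
In big-endian order the high byte comes first in memory.
The bytes are already most-significant first: 0xAE008C9EE6166D3F.
Top bit is set, so as a signed 64-bit value this is 0xAE008C9EE6166D3F − 2^64 = -5908568097017139905.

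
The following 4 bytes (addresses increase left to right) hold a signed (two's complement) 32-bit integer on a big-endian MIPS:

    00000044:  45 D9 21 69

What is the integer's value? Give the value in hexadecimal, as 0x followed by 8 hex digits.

Big-endian stores the most-significant byte at the lowest address.
The bytes are already most-significant first: 0x45D92169.

0x45D92169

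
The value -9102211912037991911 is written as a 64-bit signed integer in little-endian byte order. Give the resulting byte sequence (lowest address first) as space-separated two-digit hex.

19 7A A5 D8 7D 72 AE 81

Two's complement of -9102211912037991911 in 64 bits: 9102211912037991911 = 0x7E518D82275A85E7; invert → 0x81AE727DD8A57A18; add 1 → 0x81AE727DD8A57A19.
Split into bytes (most-significant first): 81 AE 72 7D D8 A5 7A 19.
Little-endian stores the least-significant byte at the lowest address.
So at ascending addresses the bytes are 19 7A A5 D8 7D 72 AE 81.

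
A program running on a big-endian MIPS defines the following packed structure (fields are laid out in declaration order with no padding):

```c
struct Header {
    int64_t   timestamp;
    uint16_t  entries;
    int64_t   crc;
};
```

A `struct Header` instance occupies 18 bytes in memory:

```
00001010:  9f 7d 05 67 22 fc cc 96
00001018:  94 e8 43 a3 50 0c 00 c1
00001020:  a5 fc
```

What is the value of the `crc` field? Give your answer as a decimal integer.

`crc` follows `timestamp` (8 B), `entries` (2 B), so it starts at offset 8 + 2 = 10 and occupies 8 bytes.
Bytes at offsets 10..17: 43 A3 50 0C 00 C1 A5 FC.
Big-endian: lowest address holds the most-significant byte.
The bytes are already most-significant first: 0x43A3500C00C1A5FC.
0x43A3500C00C1A5FC = 4873827234227529212.

4873827234227529212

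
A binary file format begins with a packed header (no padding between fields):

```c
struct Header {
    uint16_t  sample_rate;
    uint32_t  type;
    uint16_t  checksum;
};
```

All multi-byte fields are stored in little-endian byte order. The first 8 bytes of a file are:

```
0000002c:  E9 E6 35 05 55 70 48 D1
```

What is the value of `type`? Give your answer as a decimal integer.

`type` follows `sample_rate` (2 bytes), so it starts at byte offset 2 and occupies 4 bytes.
Bytes at offsets 2..5: 35 05 55 70.
Little-endian stores the least-significant byte at the lowest address.
Reassemble most-significant byte first: 70 55 05 35 → 0x70550535.
0x70550535 = 1884620085.

1884620085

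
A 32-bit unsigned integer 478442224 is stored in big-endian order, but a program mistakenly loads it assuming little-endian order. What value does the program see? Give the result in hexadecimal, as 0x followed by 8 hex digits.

0xF072841C

478442224 in 32-bit hexadecimal is 0x1C8472F0.
Stored big-endian, the bytes at ascending addresses are 1C 84 72 F0.
Read back as little-endian, the first byte is least significant, giving 0xF072841C.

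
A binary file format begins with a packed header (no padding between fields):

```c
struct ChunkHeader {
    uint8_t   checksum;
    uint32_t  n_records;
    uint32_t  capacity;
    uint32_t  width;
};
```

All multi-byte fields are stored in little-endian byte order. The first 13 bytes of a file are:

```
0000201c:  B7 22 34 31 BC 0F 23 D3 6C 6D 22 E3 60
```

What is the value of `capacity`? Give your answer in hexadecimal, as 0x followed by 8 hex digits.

0x6CD3230F

`capacity` follows `checksum` (1 B), `n_records` (4 B), so it starts at offset 1 + 4 = 5 and occupies 4 bytes.
Bytes at offsets 5..8: 0F 23 D3 6C.
Little-endian stores the least-significant byte at the lowest address.
Reassemble most-significant byte first: 6C D3 23 0F → 0x6CD3230F.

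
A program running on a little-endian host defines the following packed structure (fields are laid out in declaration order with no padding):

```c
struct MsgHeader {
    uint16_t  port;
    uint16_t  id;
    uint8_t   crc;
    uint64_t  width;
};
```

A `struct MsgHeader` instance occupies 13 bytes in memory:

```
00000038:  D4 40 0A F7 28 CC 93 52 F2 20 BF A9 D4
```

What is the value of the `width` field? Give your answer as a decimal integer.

15323989355330180044

`width` follows `port` (2 B), `id` (2 B), `crc` (1 B), so it starts at offset 2 + 2 + 1 = 5 and occupies 8 bytes.
Bytes at offsets 5..12: CC 93 52 F2 20 BF A9 D4.
Little-endian: lowest address holds the least-significant byte.
Reassemble most-significant byte first: D4 A9 BF 20 F2 52 93 CC → 0xD4A9BF20F25293CC.
0xD4A9BF20F25293CC = 15323989355330180044.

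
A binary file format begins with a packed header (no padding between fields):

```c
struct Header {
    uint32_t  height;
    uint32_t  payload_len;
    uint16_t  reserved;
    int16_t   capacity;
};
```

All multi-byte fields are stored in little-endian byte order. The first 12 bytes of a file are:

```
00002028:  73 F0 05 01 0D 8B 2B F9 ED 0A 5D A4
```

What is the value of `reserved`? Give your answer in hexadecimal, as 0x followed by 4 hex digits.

`reserved` follows `height` (4 B), `payload_len` (4 B), so it starts at offset 4 + 4 = 8 and occupies 2 bytes.
Bytes at offsets 8..9: ED 0A.
Little-endian stores the least-significant byte at the lowest address.
Reassemble most-significant byte first: 0A ED → 0x0AED.

0x0AED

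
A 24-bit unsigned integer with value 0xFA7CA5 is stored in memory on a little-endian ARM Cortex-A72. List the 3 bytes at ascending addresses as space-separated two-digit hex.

Split into bytes (most-significant first): FA 7C A5.
Little-endian stores the least-significant byte at the lowest address.
So at ascending addresses the bytes are A5 7C FA.

A5 7C FA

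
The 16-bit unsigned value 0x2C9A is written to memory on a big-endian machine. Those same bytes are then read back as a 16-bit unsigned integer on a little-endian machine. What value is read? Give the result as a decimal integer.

39468

Stored big-endian, the bytes at ascending addresses are 2C 9A.
Read back as little-endian, the first byte is least significant, giving 0x9A2C.
0x9A2C = 39468.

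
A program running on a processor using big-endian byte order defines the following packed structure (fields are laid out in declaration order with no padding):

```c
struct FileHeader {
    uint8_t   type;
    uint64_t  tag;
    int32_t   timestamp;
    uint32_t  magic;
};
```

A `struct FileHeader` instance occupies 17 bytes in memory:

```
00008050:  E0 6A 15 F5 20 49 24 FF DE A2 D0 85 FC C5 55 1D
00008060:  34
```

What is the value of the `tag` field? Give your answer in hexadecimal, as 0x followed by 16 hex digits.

0x6A15F5204924FFDE

`tag` follows `type` (1 byte), so it starts at byte offset 1 and occupies 8 bytes.
Bytes at offsets 1..8: 6A 15 F5 20 49 24 FF DE.
Big-endian stores the most-significant byte at the lowest address.
The bytes are already most-significant first: 0x6A15F5204924FFDE.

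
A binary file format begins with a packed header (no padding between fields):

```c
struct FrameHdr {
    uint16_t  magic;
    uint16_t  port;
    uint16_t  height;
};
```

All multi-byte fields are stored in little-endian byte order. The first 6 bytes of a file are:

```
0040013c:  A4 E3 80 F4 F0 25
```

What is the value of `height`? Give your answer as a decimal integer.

9712

`height` follows `magic` (2 B), `port` (2 B), so it starts at offset 2 + 2 = 4 and occupies 2 bytes.
Bytes at offsets 4..5: F0 25.
Little-endian stores the least-significant byte at the lowest address.
Reassemble most-significant byte first: 25 F0 → 0x25F0.
0x25F0 = 9712.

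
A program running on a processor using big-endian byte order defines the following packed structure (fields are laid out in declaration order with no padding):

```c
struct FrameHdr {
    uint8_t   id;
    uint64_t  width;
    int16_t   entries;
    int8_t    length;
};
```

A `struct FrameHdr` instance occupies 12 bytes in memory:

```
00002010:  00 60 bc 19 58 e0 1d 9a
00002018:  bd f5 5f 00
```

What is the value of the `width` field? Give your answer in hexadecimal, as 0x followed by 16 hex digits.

0x60BC1958E01D9ABD

`width` follows `id` (1 byte), so it starts at byte offset 1 and occupies 8 bytes.
Bytes at offsets 1..8: 60 BC 19 58 E0 1D 9A BD.
In big-endian order the high byte comes first in memory.
The bytes are already most-significant first: 0x60BC1958E01D9ABD.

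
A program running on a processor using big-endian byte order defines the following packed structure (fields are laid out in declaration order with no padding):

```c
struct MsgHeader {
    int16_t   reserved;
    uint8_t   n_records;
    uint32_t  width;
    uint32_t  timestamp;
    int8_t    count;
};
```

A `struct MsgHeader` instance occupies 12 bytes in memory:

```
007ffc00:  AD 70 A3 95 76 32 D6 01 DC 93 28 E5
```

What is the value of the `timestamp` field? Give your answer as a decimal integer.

31232808

`timestamp` follows `reserved` (2 B), `n_records` (1 B), `width` (4 B), so it starts at offset 2 + 1 + 4 = 7 and occupies 4 bytes.
Bytes at offsets 7..10: 01 DC 93 28.
Big-endian stores the most-significant byte at the lowest address.
The bytes are already most-significant first: 0x01DC9328.
0x01DC9328 = 31232808.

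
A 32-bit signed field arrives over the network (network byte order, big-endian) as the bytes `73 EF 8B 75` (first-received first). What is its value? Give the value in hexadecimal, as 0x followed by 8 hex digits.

0x73EF8B75

Big-endian: lowest address holds the most-significant byte.
The bytes are already most-significant first: 0x73EF8B75.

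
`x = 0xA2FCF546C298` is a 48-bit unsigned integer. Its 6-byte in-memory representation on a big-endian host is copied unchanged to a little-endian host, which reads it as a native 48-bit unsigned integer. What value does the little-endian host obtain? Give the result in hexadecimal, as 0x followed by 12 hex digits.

0x98C246F5FCA2

Stored big-endian, the bytes at ascending addresses are A2 FC F5 46 C2 98.
Read back as little-endian, the first byte is least significant, giving 0x98C246F5FCA2.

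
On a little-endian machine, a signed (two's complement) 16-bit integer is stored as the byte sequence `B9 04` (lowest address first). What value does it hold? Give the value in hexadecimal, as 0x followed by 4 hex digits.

0x04B9

In little-endian order the low byte comes first in memory.
Reassemble most-significant byte first: 04 B9 → 0x04B9.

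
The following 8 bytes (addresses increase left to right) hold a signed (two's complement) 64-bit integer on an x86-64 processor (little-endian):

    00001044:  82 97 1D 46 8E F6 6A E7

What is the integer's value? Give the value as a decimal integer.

-1771332412494735486

Little-endian: lowest address holds the least-significant byte.
Reassemble most-significant byte first: E7 6A F6 8E 46 1D 97 82 → 0xE76AF68E461D9782.
Top bit is set, so as a signed 64-bit value this is 0xE76AF68E461D9782 − 2^64 = -1771332412494735486.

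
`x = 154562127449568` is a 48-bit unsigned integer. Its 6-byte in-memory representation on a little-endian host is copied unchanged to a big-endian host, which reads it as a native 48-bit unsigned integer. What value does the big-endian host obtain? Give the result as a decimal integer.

247174089446028

154562127449568 in 48-bit hexadecimal is 0x8C92CCB3CDE0.
Stored little-endian, the bytes at ascending addresses are E0 CD B3 CC 92 8C.
Read back as big-endian, the last byte is least significant, giving 0xE0CDB3CC928C.
0xE0CDB3CC928C = 247174089446028.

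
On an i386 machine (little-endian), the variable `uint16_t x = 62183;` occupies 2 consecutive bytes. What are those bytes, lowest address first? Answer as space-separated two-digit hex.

E7 F2

62183 in hexadecimal, padded to 16 bits, is 0xF2E7.
Split into bytes (most-significant first): F2 E7.
Little-endian: lowest address holds the least-significant byte.
So at ascending addresses the bytes are E7 F2.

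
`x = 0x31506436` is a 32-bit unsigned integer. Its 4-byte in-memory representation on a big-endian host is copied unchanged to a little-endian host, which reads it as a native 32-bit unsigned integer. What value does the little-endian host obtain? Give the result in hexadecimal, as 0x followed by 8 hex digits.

Stored big-endian, the bytes at ascending addresses are 31 50 64 36.
Read back as little-endian, the first byte is least significant, giving 0x36645031.

0x36645031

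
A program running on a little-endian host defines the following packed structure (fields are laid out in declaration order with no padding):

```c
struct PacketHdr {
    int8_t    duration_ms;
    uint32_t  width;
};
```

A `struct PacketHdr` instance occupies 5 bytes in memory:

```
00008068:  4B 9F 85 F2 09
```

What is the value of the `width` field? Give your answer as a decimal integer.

166888863

`width` follows `duration_ms` (1 byte), so it starts at byte offset 1 and occupies 4 bytes.
Bytes at offsets 1..4: 9F 85 F2 09.
In little-endian order the low byte comes first in memory.
Reassemble most-significant byte first: 09 F2 85 9F → 0x09F2859F.
0x09F2859F = 166888863.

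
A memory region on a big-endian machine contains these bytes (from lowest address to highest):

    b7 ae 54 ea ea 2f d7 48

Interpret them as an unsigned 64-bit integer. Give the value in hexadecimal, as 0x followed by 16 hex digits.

Big-endian stores the most-significant byte at the lowest address.
The bytes are already most-significant first: 0xB7AE54EAEA2FD748.

0xB7AE54EAEA2FD748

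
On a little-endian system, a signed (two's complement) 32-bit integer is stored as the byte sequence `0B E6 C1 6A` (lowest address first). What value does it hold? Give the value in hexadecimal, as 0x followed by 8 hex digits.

0x6AC1E60B

Little-endian: lowest address holds the least-significant byte.
Reassemble most-significant byte first: 6A C1 E6 0B → 0x6AC1E60B.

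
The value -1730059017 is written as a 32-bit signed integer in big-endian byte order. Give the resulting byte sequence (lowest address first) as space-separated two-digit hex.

Two's complement of -1730059017 in 32 bits: 1730059017 = 0x671E9B09; invert → 0x98E164F6; add 1 → 0x98E164F7.
Split into bytes (most-significant first): 98 E1 64 F7.
In big-endian order the high byte comes first in memory.
So the memory order matches the most-significant-first order: 98 E1 64 F7.

98 E1 64 F7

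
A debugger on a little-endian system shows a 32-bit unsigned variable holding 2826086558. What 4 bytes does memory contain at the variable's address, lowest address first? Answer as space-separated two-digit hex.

9E A8 72 A8

2826086558 in hexadecimal, padded to 32 bits, is 0xA872A89E.
Split into bytes (most-significant first): A8 72 A8 9E.
In little-endian order the low byte comes first in memory.
So at ascending addresses the bytes are 9E A8 72 A8.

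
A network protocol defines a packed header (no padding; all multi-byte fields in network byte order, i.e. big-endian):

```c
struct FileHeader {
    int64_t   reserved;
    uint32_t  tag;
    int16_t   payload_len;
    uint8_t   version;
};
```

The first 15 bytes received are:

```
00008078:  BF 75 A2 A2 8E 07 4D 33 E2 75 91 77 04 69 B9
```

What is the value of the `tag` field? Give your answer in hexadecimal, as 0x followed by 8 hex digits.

`tag` follows `reserved` (8 bytes), so it starts at byte offset 8 and occupies 4 bytes.
Bytes at offsets 8..11: E2 75 91 77.
In big-endian order the high byte comes first in memory.
The bytes are already most-significant first: 0xE2759177.

0xE2759177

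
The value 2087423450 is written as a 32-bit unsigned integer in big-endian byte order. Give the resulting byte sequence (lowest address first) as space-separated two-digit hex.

2087423450 in hexadecimal, padded to 32 bits, is 0x7C6B8DDA.
Split into bytes (most-significant first): 7C 6B 8D DA.
In big-endian order the high byte comes first in memory.
So the memory order matches the most-significant-first order: 7C 6B 8D DA.

7C 6B 8D DA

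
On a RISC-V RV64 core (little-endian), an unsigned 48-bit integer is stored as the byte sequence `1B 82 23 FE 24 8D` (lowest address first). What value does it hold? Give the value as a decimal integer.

155190022079003

Little-endian stores the least-significant byte at the lowest address.
Reassemble most-significant byte first: 8D 24 FE 23 82 1B → 0x8D24FE23821B.
0x8D24FE23821B = 155190022079003.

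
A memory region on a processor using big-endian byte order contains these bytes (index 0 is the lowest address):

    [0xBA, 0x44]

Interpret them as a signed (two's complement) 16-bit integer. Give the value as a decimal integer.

Big-endian stores the most-significant byte at the lowest address.
The bytes are already most-significant first: 0xBA44.
Top bit is set, so as a signed 16-bit value this is 0xBA44 − 2^16 = -17852.

-17852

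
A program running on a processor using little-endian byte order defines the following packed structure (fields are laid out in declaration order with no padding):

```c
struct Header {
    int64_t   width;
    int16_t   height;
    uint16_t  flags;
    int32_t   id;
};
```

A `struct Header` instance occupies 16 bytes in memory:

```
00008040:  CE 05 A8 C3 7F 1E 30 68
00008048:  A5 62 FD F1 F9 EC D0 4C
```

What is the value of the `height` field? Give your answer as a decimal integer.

25253

`height` follows `width` (8 bytes), so it starts at byte offset 8 and occupies 2 bytes.
Bytes at offsets 8..9: A5 62.
In little-endian order the low byte comes first in memory.
Reassemble most-significant byte first: 62 A5 → 0x62A5.
0x62A5 = 25253.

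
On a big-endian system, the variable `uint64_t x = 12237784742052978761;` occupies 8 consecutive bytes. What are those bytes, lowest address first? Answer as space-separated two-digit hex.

A9 D5 58 62 63 C3 60 49

12237784742052978761 in hexadecimal, padded to 64 bits, is 0xA9D5586263C36049.
Split into bytes (most-significant first): A9 D5 58 62 63 C3 60 49.
In big-endian order the high byte comes first in memory.
So the memory order matches the most-significant-first order: A9 D5 58 62 63 C3 60 49.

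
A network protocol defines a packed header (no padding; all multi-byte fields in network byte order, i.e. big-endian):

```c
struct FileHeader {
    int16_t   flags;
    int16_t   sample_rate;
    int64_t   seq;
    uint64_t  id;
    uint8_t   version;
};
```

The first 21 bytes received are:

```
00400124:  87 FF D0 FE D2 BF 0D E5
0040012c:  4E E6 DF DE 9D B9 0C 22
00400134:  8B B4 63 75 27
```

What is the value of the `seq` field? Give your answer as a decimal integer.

`seq` follows `flags` (2 B), `sample_rate` (2 B), so it starts at offset 2 + 2 = 4 and occupies 8 bytes.
Bytes at offsets 4..11: D2 BF 0D E5 4E E6 DF DE.
Big-endian stores the most-significant byte at the lowest address.
The bytes are already most-significant first: 0xD2BF0DE54EE6DFDE.
Top bit is set, so as a signed 64-bit value this is 0xD2BF0DE54EE6DFDE − 2^64 = -3260872326670524450.

-3260872326670524450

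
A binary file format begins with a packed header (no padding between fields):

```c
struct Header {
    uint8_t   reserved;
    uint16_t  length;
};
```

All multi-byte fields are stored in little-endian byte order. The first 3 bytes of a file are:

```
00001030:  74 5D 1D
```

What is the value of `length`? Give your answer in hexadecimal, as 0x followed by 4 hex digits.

0x1D5D

`length` follows `reserved` (1 byte), so it starts at byte offset 1 and occupies 2 bytes.
Bytes at offsets 1..2: 5D 1D.
Little-endian stores the least-significant byte at the lowest address.
Reassemble most-significant byte first: 1D 5D → 0x1D5D.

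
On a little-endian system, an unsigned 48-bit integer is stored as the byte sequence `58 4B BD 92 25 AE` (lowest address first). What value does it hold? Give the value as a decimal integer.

Little-endian stores the least-significant byte at the lowest address.
Reassemble most-significant byte first: AE 25 92 BD 4B 58 → 0xAE2592BD4B58.
0xAE2592BD4B58 = 191476398902104.

191476398902104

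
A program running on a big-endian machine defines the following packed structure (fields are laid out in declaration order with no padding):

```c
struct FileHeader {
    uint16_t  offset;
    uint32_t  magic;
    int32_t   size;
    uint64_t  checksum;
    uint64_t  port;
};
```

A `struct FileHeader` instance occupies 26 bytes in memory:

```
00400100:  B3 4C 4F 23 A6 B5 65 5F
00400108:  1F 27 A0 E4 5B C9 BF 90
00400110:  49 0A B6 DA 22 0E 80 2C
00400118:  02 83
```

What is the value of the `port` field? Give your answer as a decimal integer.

`port` follows `offset` (2 B), `magic` (4 B), `size` (4 B), `checksum` (8 B), so it starts at offset 2 + 4 + 4 + 8 = 18 and occupies 8 bytes.
Bytes at offsets 18..25: B6 DA 22 0E 80 2C 02 83.
Big-endian stores the most-significant byte at the lowest address.
The bytes are already most-significant first: 0xB6DA220E802C0283.
0xB6DA220E802C0283 = 13175881105501061763.

13175881105501061763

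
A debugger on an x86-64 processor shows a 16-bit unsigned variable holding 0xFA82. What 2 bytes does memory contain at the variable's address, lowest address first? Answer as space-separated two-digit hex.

82 FA

Split into bytes (most-significant first): FA 82.
Little-endian stores the least-significant byte at the lowest address.
So at ascending addresses the bytes are 82 FA.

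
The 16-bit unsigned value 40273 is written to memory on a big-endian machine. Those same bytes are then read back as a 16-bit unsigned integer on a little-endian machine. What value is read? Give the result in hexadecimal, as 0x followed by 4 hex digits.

40273 in 16-bit hexadecimal is 0x9D51.
Stored big-endian, the bytes at ascending addresses are 9D 51.
Read back as little-endian, the first byte is least significant, giving 0x519D.

0x519D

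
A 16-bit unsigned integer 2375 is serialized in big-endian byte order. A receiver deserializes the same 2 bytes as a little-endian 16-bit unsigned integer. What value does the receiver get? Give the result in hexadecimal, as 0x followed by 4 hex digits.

2375 in 16-bit hexadecimal is 0x0947.
Stored big-endian, the bytes at ascending addresses are 09 47.
Read back as little-endian, the first byte is least significant, giving 0x4709.

0x4709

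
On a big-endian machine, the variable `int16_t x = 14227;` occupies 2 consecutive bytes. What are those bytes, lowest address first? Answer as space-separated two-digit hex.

37 93

14227 in hexadecimal, padded to 16 bits, is 0x3793.
Split into bytes (most-significant first): 37 93.
Big-endian stores the most-significant byte at the lowest address.
So the memory order matches the most-significant-first order: 37 93.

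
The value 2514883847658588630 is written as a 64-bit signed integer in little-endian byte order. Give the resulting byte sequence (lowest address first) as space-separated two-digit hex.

D6 C9 0E F7 88 A9 E6 22

2514883847658588630 in hexadecimal, padded to 64 bits, is 0x22E6A988F70EC9D6.
Split into bytes (most-significant first): 22 E6 A9 88 F7 0E C9 D6.
In little-endian order the low byte comes first in memory.
So at ascending addresses the bytes are D6 C9 0E F7 88 A9 E6 22.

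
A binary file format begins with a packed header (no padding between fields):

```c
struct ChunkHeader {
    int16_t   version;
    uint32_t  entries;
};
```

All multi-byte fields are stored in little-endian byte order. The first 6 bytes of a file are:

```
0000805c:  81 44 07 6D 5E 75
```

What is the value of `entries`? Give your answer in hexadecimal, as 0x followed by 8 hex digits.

`entries` follows `version` (2 bytes), so it starts at byte offset 2 and occupies 4 bytes.
Bytes at offsets 2..5: 07 6D 5E 75.
Little-endian stores the least-significant byte at the lowest address.
Reassemble most-significant byte first: 75 5E 6D 07 → 0x755E6D07.

0x755E6D07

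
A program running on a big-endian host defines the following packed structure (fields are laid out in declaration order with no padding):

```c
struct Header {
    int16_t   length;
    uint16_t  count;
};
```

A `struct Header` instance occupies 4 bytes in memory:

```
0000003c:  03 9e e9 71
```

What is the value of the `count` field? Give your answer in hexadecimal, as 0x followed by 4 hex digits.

`count` follows `length` (2 bytes), so it starts at byte offset 2 and occupies 2 bytes.
Bytes at offsets 2..3: E9 71.
Big-endian stores the most-significant byte at the lowest address.
The bytes are already most-significant first: 0xE971.

0xE971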